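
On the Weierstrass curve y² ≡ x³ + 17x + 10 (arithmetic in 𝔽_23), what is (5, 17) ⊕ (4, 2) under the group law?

(5, 17) + (4, 2). λ = (2 - 17)/(4 - 5) ≡ 8/22 mod 23. 22⁻¹ ≡ 22 (mod 23), so λ ≡ 15.
  x = λ² - 5 - 4 = 225 - 9 ≡ 9; y = λ·(5 - 9) - 17 ≡ 15. → (9, 15)

(9, 15)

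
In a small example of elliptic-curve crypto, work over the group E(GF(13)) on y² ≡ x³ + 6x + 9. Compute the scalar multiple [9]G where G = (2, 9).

(7, 11)

Double-and-add on 9 = (1001)₂. Start with G = (2, 9) for the leading 1-bit.
double: tangent at (2, 9): λ = (3·2² + 6)/(2·9) ≡ 5/5. 5⁻¹ ≡ 8 (mod 13) since 5·8 = 40 ≡ 1, so λ ≡ 5·8 ≡ 1.
  x = λ² - 2 - 2 = 1 - 4 ≡ 10; y = λ·(2 - 10) - 9 ≡ 9. → (10, 9)
double: tangent at (10, 9): λ = (3·10² + 6)/(2·9) ≡ 7/5. 5⁻¹ ≡ 8 (mod 13), so λ ≡ 7·8 ≡ 4.
  x = λ² - 10 - 10 = 16 - 20 ≡ 9; y = λ·(10 - 9) - 9 ≡ 8. → (9, 8)
double: tangent at (9, 8): λ = (3·9² + 6)/(2·8) ≡ 2/3. 3⁻¹ ≡ 9 (mod 13) since 3·9 = 27 ≡ 1, so λ ≡ 2·9 ≡ 5.
  x = λ² - 9 - 9 = 25 - 18 ≡ 7; y = λ·(9 - 7) - 8 ≡ 2. → (7, 2)
add G: (7, 2) + (2, 9). λ = (9 - 2)/(2 - 7) ≡ 7/8 mod 13. 8⁻¹ ≡ 5 (mod 13) since 8·5 = 40 ≡ 1, so λ ≡ 9.
  x = λ² - 7 - 2 = 81 - 9 ≡ 7; y = λ·(7 - 7) - 2 ≡ 11. → (7, 11)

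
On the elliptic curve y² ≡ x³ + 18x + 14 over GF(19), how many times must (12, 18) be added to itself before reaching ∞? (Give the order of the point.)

2P: tangent at (12, 18): λ = (3·12² + 18)/(2·18) ≡ 13/17. 17⁻¹ ≡ 9 (mod 19) since 17·9 = 153 ≡ 1, so λ ≡ 13·9 ≡ 3.
  x = λ² - 12 - 12 = 9 - 24 ≡ 4; y = λ·(12 - 4) - 18 ≡ 6. → (4, 6)
3P: (4, 6) + (12, 18). λ = (18 - 6)/(12 - 4) ≡ 12/8 mod 19. 8⁻¹ ≡ 12 (mod 19) since 8·12 = 96 ≡ 1, so λ ≡ 11.
  x = λ² - 4 - 12 = 121 - 16 ≡ 10; y = λ·(4 - 10) - 6 ≡ 4. → (10, 4)
4P: (10, 4) + (12, 18). λ = (18 - 4)/(12 - 10) ≡ 14/2 mod 19. 2⁻¹ ≡ 10 (mod 19), so λ ≡ 7.
  x = λ² - 10 - 12 = 49 - 22 ≡ 8; y = λ·(10 - 8) - 4 ≡ 10. → (8, 10)
5P: (8, 10) + (12, 18). λ = (18 - 10)/(12 - 8) ≡ 8/4 mod 19. 4⁻¹ ≡ 5 (mod 19), so λ ≡ 2.
  x = λ² - 8 - 12 = 4 - 20 ≡ 3; y = λ·(8 - 3) - 10 ≡ 0. → (3, 0)
6P: (3, 0) + (12, 18). λ = (18 - 0)/(12 - 3) ≡ 18/9 mod 19. 9⁻¹ ≡ 17 (mod 19), so λ ≡ 2.
  x = λ² - 3 - 12 = 4 - 15 ≡ 8; y = λ·(3 - 8) - 0 ≡ 9. → (8, 9)
7P: (8, 9) + (12, 18). λ = (18 - 9)/(12 - 8) ≡ 9/4 mod 19. 4⁻¹ ≡ 5 (mod 19) since 4·5 = 20 ≡ 1, so λ ≡ 7.
  x = λ² - 8 - 12 = 49 - 20 ≡ 10; y = λ·(8 - 10) - 9 ≡ 15. → (10, 15)
8P: (10, 15) + (12, 18). λ = (18 - 15)/(12 - 10) ≡ 3/2 mod 19. 2⁻¹ ≡ 10 (mod 19), so λ ≡ 11.
  x = λ² - 10 - 12 = 121 - 22 ≡ 4; y = λ·(10 - 4) - 15 ≡ 13. → (4, 13)
9P: (4, 13) + (12, 18). λ = (18 - 13)/(12 - 4) ≡ 5/8 mod 19. 8⁻¹ ≡ 12 (mod 19), so λ ≡ 3.
  x = λ² - 4 - 12 = 9 - 16 ≡ 12; y = λ·(4 - 12) - 13 ≡ 1. → (12, 1)
10P: (12, 1) + (12, 18): same x and y₁ ≡ -y₂, so the sum is ∞.
10P = ∞, so the order is 10.

10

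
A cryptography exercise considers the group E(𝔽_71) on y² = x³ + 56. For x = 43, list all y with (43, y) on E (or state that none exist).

16, 55

x³ + 0x + 56 = 79563 ≡ 43 (mod 71).
Square roots of 43 mod 71: 16 and 55 (since 16² = 256 ≡ 43).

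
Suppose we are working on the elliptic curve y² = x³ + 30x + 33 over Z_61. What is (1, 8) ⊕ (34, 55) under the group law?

(1, 8) + (34, 55). λ = (55 - 8)/(34 - 1) ≡ 47/33 mod 61. 33⁻¹ ≡ 37 (mod 61), so λ ≡ 31.
  x = λ² - 1 - 34 = 961 - 35 ≡ 11; y = λ·(1 - 11) - 8 ≡ 48. → (11, 48)

(11, 48)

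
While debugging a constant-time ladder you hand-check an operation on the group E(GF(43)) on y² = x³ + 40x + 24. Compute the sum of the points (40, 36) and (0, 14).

(40, 36) + (0, 14). λ = (14 - 36)/(0 - 40) ≡ 21/3 mod 43. 3⁻¹ ≡ 29 (mod 43), so λ ≡ 7.
  x = λ² - 40 - 0 = 49 - 40 ≡ 9; y = λ·(40 - 9) - 36 ≡ 9. → (9, 9)

(9, 9)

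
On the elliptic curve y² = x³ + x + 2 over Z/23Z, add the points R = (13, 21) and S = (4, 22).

(8, 4)

(13, 21) + (4, 22). λ = (22 - 21)/(4 - 13) ≡ 1/14 mod 23. 14⁻¹ ≡ 5 (mod 23), so λ ≡ 5.
  x = λ² - 13 - 4 = 25 - 17 ≡ 8; y = λ·(13 - 8) - 21 ≡ 4. → (8, 4)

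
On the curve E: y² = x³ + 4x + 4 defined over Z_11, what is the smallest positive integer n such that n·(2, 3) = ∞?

11

2P: tangent at (2, 3): λ = (3·2² + 4)/(2·3) ≡ 5/6. 6⁻¹ ≡ 2 (mod 11), so λ ≡ 5·2 ≡ 10.
  x = λ² - 2 - 2 = 100 - 4 ≡ 8; y = λ·(2 - 8) - 3 ≡ 3. → (8, 3)
3P: (8, 3) + (2, 3). λ = (3 - 3)/(2 - 8) ≡ 0/5 mod 11. 5⁻¹ ≡ 9 (mod 11), so λ ≡ 0.
  x = λ² - 8 - 2 = 0 - 10 ≡ 1; y = λ·(8 - 1) - 3 ≡ 8. → (1, 8)
4P: (1, 8) + (2, 3). λ = (3 - 8)/(2 - 1) ≡ 6/1 mod 11. 1⁻¹ ≡ 1 (mod 11), so λ ≡ 6.
  x = λ² - 1 - 2 = 36 - 3 ≡ 0; y = λ·(1 - 0) - 8 ≡ 9. → (0, 9)
5P: (0, 9) + (2, 3). λ = (3 - 9)/(2 - 0) ≡ 5/2 mod 11. 2⁻¹ ≡ 6 (mod 11), so λ ≡ 8.
  x = λ² - 0 - 2 = 64 - 2 ≡ 7; y = λ·(0 - 7) - 9 ≡ 1. → (7, 1)
6P: (7, 1) + (2, 3). λ = (3 - 1)/(2 - 7) ≡ 2/6 mod 11. 6⁻¹ ≡ 2 (mod 11) since 6·2 = 12 ≡ 1, so λ ≡ 4.
  x = λ² - 7 - 2 = 16 - 9 ≡ 7; y = λ·(7 - 7) - 1 ≡ 10. → (7, 10)
7P: (7, 10) + (2, 3). λ = (3 - 10)/(2 - 7) ≡ 4/6 mod 11. 6⁻¹ ≡ 2 (mod 11), so λ ≡ 8.
  x = λ² - 7 - 2 = 64 - 9 ≡ 0; y = λ·(7 - 0) - 10 ≡ 2. → (0, 2)
8P: (0, 2) + (2, 3). λ = (3 - 2)/(2 - 0) ≡ 1/2 mod 11. 2⁻¹ ≡ 6 (mod 11), so λ ≡ 6.
  x = λ² - 0 - 2 = 36 - 2 ≡ 1; y = λ·(0 - 1) - 2 ≡ 3. → (1, 3)
9P: (1, 3) + (2, 3). λ = (3 - 3)/(2 - 1) ≡ 0/1 mod 11. 1⁻¹ ≡ 1 (mod 11), so λ ≡ 0.
  x = λ² - 1 - 2 = 0 - 3 ≡ 8; y = λ·(1 - 8) - 3 ≡ 8. → (8, 8)
10P: (8, 8) + (2, 3). λ = (3 - 8)/(2 - 8) ≡ 6/5 mod 11. 5⁻¹ ≡ 9 (mod 11) since 5·9 = 45 ≡ 1, so λ ≡ 10.
  x = λ² - 8 - 2 = 100 - 10 ≡ 2; y = λ·(8 - 2) - 8 ≡ 8. → (2, 8)
11P: (2, 8) + (2, 3): same x and y₁ ≡ -y₂, so the sum is ∞.
11P = ∞, so the order is 11.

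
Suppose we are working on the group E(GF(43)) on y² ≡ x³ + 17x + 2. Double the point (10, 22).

tangent at (10, 22): λ = (3·10² + 17)/(2·22) ≡ 16/1. 1⁻¹ ≡ 1 (mod 43), so λ ≡ 16·1 ≡ 16.
  x = λ² - 10 - 10 = 256 - 20 ≡ 21; y = λ·(10 - 21) - 22 ≡ 17. → (21, 17)

(21, 17)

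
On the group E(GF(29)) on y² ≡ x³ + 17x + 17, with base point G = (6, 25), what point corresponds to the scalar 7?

(20, 18)

Repeated addition: build up to 7G.
2G: tangent at (6, 25): λ = (3·6² + 17)/(2·25) ≡ 9/21. 21⁻¹ ≡ 18 (mod 29) since 21·18 = 378 ≡ 1, so λ ≡ 9·18 ≡ 17.
  x = λ² - 6 - 6 = 289 - 12 ≡ 16; y = λ·(6 - 16) - 25 ≡ 8. → (16, 8)
3G: (16, 8) + (6, 25). λ = (25 - 8)/(6 - 16) ≡ 17/19 mod 29. 19⁻¹ ≡ 26 (mod 29), so λ ≡ 7.
  x = λ² - 16 - 6 = 49 - 22 ≡ 27; y = λ·(16 - 27) - 8 ≡ 2. → (27, 2)
4G: (27, 2) + (6, 25). λ = (25 - 2)/(6 - 27) ≡ 23/8 mod 29. 8⁻¹ ≡ 11 (mod 29), so λ ≡ 21.
  x = λ² - 27 - 6 = 441 - 33 ≡ 2; y = λ·(27 - 2) - 2 ≡ 1. → (2, 1)
5G: (2, 1) + (6, 25). λ = (25 - 1)/(6 - 2) ≡ 24/4 mod 29. 4⁻¹ ≡ 22 (mod 29), so λ ≡ 6.
  x = λ² - 2 - 6 = 36 - 8 ≡ 28; y = λ·(2 - 28) - 1 ≡ 17. → (28, 17)
6G: (28, 17) + (6, 25). λ = (25 - 17)/(6 - 28) ≡ 8/7 mod 29. 7⁻¹ ≡ 25 (mod 29), so λ ≡ 26.
  x = λ² - 28 - 6 = 676 - 34 ≡ 4; y = λ·(28 - 4) - 17 ≡ 27. → (4, 27)
7G: (4, 27) + (6, 25). λ = (25 - 27)/(6 - 4) ≡ 27/2 mod 29. 2⁻¹ ≡ 15 (mod 29), so λ ≡ 28.
  x = λ² - 4 - 6 = 784 - 10 ≡ 20; y = λ·(4 - 20) - 27 ≡ 18. → (20, 18)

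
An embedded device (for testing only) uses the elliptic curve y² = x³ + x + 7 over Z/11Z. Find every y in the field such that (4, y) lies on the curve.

3, 8

x³ + 1x + 7 = 75 ≡ 9 (mod 11).
Square roots of 9 mod 11: 3 and 8 (since 3² = 9 ≡ 9).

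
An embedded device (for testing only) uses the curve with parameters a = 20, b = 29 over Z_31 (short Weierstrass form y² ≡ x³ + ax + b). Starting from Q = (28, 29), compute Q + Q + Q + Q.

(23, 16)

Double-and-add on 4 = (100)₂. Start with Q = (28, 29) for the leading 1-bit.
double: tangent at (28, 29): λ = (3·28² + 20)/(2·29) ≡ 16/27. 27⁻¹ ≡ 23 (mod 31) since 27·23 = 621 ≡ 1, so λ ≡ 16·23 ≡ 27.
  x = λ² - 28 - 28 = 729 - 56 ≡ 22; y = λ·(28 - 22) - 29 ≡ 9. → (22, 9)
double: tangent at (22, 9): λ = (3·22² + 20)/(2·9) ≡ 15/18. 18⁻¹ ≡ 19 (mod 31), so λ ≡ 15·19 ≡ 6.
  x = λ² - 22 - 22 = 36 - 44 ≡ 23; y = λ·(22 - 23) - 9 ≡ 16. → (23, 16)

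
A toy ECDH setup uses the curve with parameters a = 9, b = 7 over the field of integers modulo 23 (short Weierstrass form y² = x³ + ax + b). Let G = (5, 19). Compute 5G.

Double-and-add on 5 = (101)₂. Start with G = (5, 19) for the leading 1-bit.
double: tangent at (5, 19): λ = (3·5² + 9)/(2·19) ≡ 15/15. 15⁻¹ ≡ 20 (mod 23), so λ ≡ 15·20 ≡ 1.
  x = λ² - 5 - 5 = 1 - 10 ≡ 14; y = λ·(5 - 14) - 19 ≡ 18. → (14, 18)
double: tangent at (14, 18): λ = (3·14² + 9)/(2·18) ≡ 22/13. 13⁻¹ ≡ 16 (mod 23) since 13·16 = 208 ≡ 1, so λ ≡ 22·16 ≡ 7.
  x = λ² - 14 - 14 = 49 - 28 ≡ 21; y = λ·(14 - 21) - 18 ≡ 2. → (21, 2)
add G: (21, 2) + (5, 19). λ = (19 - 2)/(5 - 21) ≡ 17/7 mod 23. 7⁻¹ ≡ 10 (mod 23), so λ ≡ 9.
  x = λ² - 21 - 5 = 81 - 26 ≡ 9; y = λ·(21 - 9) - 2 ≡ 14. → (9, 14)

(9, 14)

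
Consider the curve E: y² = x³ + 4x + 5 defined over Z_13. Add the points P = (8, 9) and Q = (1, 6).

(8, 9) + (1, 6). λ = (6 - 9)/(1 - 8) ≡ 10/6 mod 13. 6⁻¹ ≡ 11 (mod 13) since 6·11 = 66 ≡ 1, so λ ≡ 6.
  x = λ² - 8 - 1 = 36 - 9 ≡ 1; y = λ·(8 - 1) - 9 ≡ 7. → (1, 7)

(1, 7)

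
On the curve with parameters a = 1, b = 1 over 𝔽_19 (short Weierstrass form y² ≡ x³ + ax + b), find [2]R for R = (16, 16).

(13, 8)

tangent at (16, 16): λ = (3·16² + 1)/(2·16) ≡ 9/13. 13⁻¹ ≡ 3 (mod 19) since 13·3 = 39 ≡ 1, so λ ≡ 9·3 ≡ 8.
  x = λ² - 16 - 16 = 64 - 32 ≡ 13; y = λ·(16 - 13) - 16 ≡ 8. → (13, 8)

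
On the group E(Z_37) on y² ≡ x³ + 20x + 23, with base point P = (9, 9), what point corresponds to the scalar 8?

(9, 28)

Double-and-add on 8 = (1000)₂. Start with P = (9, 9) for the leading 1-bit.
double: tangent at (9, 9): λ = (3·9² + 20)/(2·9) ≡ 4/18. 18⁻¹ ≡ 35 (mod 37), so λ ≡ 4·35 ≡ 29.
  x = λ² - 9 - 9 = 841 - 18 ≡ 9; y = λ·(9 - 9) - 9 ≡ 28. → (9, 28)
double: tangent at (9, 28): λ = (3·9² + 20)/(2·28) ≡ 4/19. 19⁻¹ ≡ 2 (mod 37), so λ ≡ 4·2 ≡ 8.
  x = λ² - 9 - 9 = 64 - 18 ≡ 9; y = λ·(9 - 9) - 28 ≡ 9. → (9, 9)
double: tangent at (9, 9): λ = (3·9² + 20)/(2·9) ≡ 4/18. 18⁻¹ ≡ 35 (mod 37), so λ ≡ 4·35 ≡ 29.
  x = λ² - 9 - 9 = 841 - 18 ≡ 9; y = λ·(9 - 9) - 9 ≡ 28. → (9, 28)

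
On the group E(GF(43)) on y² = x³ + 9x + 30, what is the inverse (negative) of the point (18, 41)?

(18, 2)

-(18, 41) = (18, -41 mod 43) = (18, 2).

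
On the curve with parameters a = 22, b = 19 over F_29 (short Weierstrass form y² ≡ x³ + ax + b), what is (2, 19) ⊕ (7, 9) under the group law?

(2, 19) + (7, 9). λ = (9 - 19)/(7 - 2) ≡ 19/5 mod 29. 5⁻¹ ≡ 6 (mod 29), so λ ≡ 27.
  x = λ² - 2 - 7 = 729 - 9 ≡ 24; y = λ·(2 - 24) - 19 ≡ 25. → (24, 25)

(24, 25)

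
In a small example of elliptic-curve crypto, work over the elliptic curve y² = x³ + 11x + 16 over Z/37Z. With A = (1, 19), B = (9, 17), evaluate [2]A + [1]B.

First 2A:
Repeated addition: build up to 2A.
2A: tangent at (1, 19): λ = (3·1² + 11)/(2·19) ≡ 14/1. 1⁻¹ ≡ 1 (mod 37) since 1·1 = 1 ≡ 1, so λ ≡ 14·1 ≡ 14.
  x = λ² - 1 - 1 = 196 - 2 ≡ 9; y = λ·(1 - 9) - 19 ≡ 17. → (9, 17)
2A = (9, 17).
Finally 2A + B:
tangent at (9, 17): λ = (3·9² + 11)/(2·17) ≡ 32/34. 34⁻¹ ≡ 12 (mod 37) since 34·12 = 408 ≡ 1, so λ ≡ 32·12 ≡ 14.
  x = λ² - 9 - 9 = 196 - 18 ≡ 30; y = λ·(9 - 30) - 17 ≡ 22. → (30, 22)

(30, 22)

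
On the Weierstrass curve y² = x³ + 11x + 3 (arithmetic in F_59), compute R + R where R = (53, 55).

(24, 52)

tangent at (53, 55): λ = (3·53² + 11)/(2·55) ≡ 1/51. 51⁻¹ ≡ 22 (mod 59) since 51·22 = 1122 ≡ 1, so λ ≡ 1·22 ≡ 22.
  x = λ² - 53 - 53 = 484 - 106 ≡ 24; y = λ·(53 - 24) - 55 ≡ 52. → (24, 52)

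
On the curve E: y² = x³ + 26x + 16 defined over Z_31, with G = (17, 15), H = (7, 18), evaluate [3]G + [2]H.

(13, 3)

First 3G:
Repeated addition: build up to 3G.
2G: tangent at (17, 15): λ = (3·17² + 26)/(2·15) ≡ 25/30. 30⁻¹ ≡ 30 (mod 31) since 30·30 = 900 ≡ 1, so λ ≡ 25·30 ≡ 6.
  x = λ² - 17 - 17 = 36 - 34 ≡ 2; y = λ·(17 - 2) - 15 ≡ 13. → (2, 13)
3G: (2, 13) + (17, 15). λ = (15 - 13)/(17 - 2) ≡ 2/15 mod 31. 15⁻¹ ≡ 29 (mod 31) since 15·29 = 435 ≡ 1, so λ ≡ 27.
  x = λ² - 2 - 17 = 729 - 19 ≡ 28; y = λ·(2 - 28) - 13 ≡ 29. → (28, 29)
3G = (28, 29).
Next 2H:
Repeated addition: build up to 2H.
2H: tangent at (7, 18): λ = (3·7² + 26)/(2·18) ≡ 18/5. 5⁻¹ ≡ 25 (mod 31), so λ ≡ 18·25 ≡ 16.
  x = λ² - 7 - 7 = 256 - 14 ≡ 25; y = λ·(7 - 25) - 18 ≡ 4. → (25, 4)
2H = (25, 4).
Finally 3G + 2H:
(28, 29) + (25, 4). λ = (4 - 29)/(25 - 28) ≡ 6/28 mod 31. 28⁻¹ ≡ 10 (mod 31), so λ ≡ 29.
  x = λ² - 28 - 25 = 841 - 53 ≡ 13; y = λ·(28 - 13) - 29 ≡ 3. → (13, 3)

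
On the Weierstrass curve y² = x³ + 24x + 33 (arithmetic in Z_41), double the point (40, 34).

(3, 3)

tangent at (40, 34): λ = (3·40² + 24)/(2·34) ≡ 27/27. 27⁻¹ ≡ 38 (mod 41) since 27·38 = 1026 ≡ 1, so λ ≡ 27·38 ≡ 1.
  x = λ² - 40 - 40 = 1 - 80 ≡ 3; y = λ·(40 - 3) - 34 ≡ 3. → (3, 3)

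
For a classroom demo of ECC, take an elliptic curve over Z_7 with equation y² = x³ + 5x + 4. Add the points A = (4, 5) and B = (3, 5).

(4, 5) + (3, 5). λ = (5 - 5)/(3 - 4) ≡ 0/6 mod 7. 6⁻¹ ≡ 6 (mod 7), so λ ≡ 0.
  x = λ² - 4 - 3 = 0 - 7 ≡ 0; y = λ·(4 - 0) - 5 ≡ 2. → (0, 2)

(0, 2)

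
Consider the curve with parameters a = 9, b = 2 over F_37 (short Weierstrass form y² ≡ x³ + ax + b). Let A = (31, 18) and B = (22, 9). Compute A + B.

(31, 18) + (22, 9). λ = (9 - 18)/(22 - 31) ≡ 28/28 mod 37. 28⁻¹ ≡ 4 (mod 37), so λ ≡ 1.
  x = λ² - 31 - 22 = 1 - 53 ≡ 22; y = λ·(31 - 22) - 18 ≡ 28. → (22, 28)

(22, 28)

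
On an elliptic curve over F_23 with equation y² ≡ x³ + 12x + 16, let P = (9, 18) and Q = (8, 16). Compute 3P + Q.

(4, 6)

First 3P:
Repeated addition: build up to 3P.
2P: tangent at (9, 18): λ = (3·9² + 12)/(2·18) ≡ 2/13. 13⁻¹ ≡ 16 (mod 23) since 13·16 = 208 ≡ 1, so λ ≡ 2·16 ≡ 9.
  x = λ² - 9 - 9 = 81 - 18 ≡ 17; y = λ·(9 - 17) - 18 ≡ 2. → (17, 2)
3P: (17, 2) + (9, 18). λ = (18 - 2)/(9 - 17) ≡ 16/15 mod 23. 15⁻¹ ≡ 20 (mod 23), so λ ≡ 21.
  x = λ² - 17 - 9 = 441 - 26 ≡ 1; y = λ·(17 - 1) - 2 ≡ 12. → (1, 12)
3P = (1, 12).
Finally 3P + Q:
(1, 12) + (8, 16). λ = (16 - 12)/(8 - 1) ≡ 4/7 mod 23. 7⁻¹ ≡ 10 (mod 23) since 7·10 = 70 ≡ 1, so λ ≡ 17.
  x = λ² - 1 - 8 = 289 - 9 ≡ 4; y = λ·(1 - 4) - 12 ≡ 6. → (4, 6)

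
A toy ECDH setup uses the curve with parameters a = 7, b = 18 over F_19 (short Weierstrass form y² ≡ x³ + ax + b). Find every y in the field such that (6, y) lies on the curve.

x³ + 7x + 18 = 276 ≡ 10 (mod 19).
10 is a non-residue mod 19; no y exists.

none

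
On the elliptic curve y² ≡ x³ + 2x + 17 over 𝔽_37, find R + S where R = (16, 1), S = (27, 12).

(32, 20)

(16, 1) + (27, 12). λ = (12 - 1)/(27 - 16) ≡ 11/11 mod 37. 11⁻¹ ≡ 27 (mod 37) since 11·27 = 297 ≡ 1, so λ ≡ 1.
  x = λ² - 16 - 27 = 1 - 43 ≡ 32; y = λ·(16 - 32) - 1 ≡ 20. → (32, 20)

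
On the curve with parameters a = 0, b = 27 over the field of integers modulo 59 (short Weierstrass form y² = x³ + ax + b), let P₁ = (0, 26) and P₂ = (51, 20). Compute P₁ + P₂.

(27, 57)

(0, 26) + (51, 20). λ = (20 - 26)/(51 - 0) ≡ 53/51 mod 59. 51⁻¹ ≡ 22 (mod 59), so λ ≡ 45.
  x = λ² - 0 - 51 = 2025 - 51 ≡ 27; y = λ·(0 - 27) - 26 ≡ 57. → (27, 57)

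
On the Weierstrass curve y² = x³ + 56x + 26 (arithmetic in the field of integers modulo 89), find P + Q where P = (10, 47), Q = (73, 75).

(10, 47) + (73, 75). λ = (75 - 47)/(73 - 10) ≡ 28/63 mod 89. 63⁻¹ ≡ 65 (mod 89), so λ ≡ 40.
  x = λ² - 10 - 73 = 1600 - 83 ≡ 4; y = λ·(10 - 4) - 47 ≡ 15. → (4, 15)

(4, 15)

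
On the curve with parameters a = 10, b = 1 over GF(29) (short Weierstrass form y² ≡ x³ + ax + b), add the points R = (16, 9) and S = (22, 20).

(16, 9) + (22, 20). λ = (20 - 9)/(22 - 16) ≡ 11/6 mod 29. 6⁻¹ ≡ 5 (mod 29) since 6·5 = 30 ≡ 1, so λ ≡ 26.
  x = λ² - 16 - 22 = 676 - 38 ≡ 0; y = λ·(16 - 0) - 9 ≡ 1. → (0, 1)

(0, 1)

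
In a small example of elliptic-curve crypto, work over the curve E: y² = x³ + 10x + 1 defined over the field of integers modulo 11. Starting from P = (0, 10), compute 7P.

Repeated addition: build up to 7P.
2P: tangent at (0, 10): λ = (3·0² + 10)/(2·10) ≡ 10/9. 9⁻¹ ≡ 5 (mod 11), so λ ≡ 10·5 ≡ 6.
  x = λ² - 0 - 0 = 36 - 0 ≡ 3; y = λ·(0 - 3) - 10 ≡ 5. → (3, 5)
3P: (3, 5) + (0, 10). λ = (10 - 5)/(0 - 3) ≡ 5/8 mod 11. 8⁻¹ ≡ 7 (mod 11), so λ ≡ 2.
  x = λ² - 3 - 0 = 4 - 3 ≡ 1; y = λ·(3 - 1) - 5 ≡ 10. → (1, 10)
4P: (1, 10) + (0, 10). λ = (10 - 10)/(0 - 1) ≡ 0/10 mod 11. 10⁻¹ ≡ 10 (mod 11), so λ ≡ 0.
  x = λ² - 1 - 0 = 0 - 1 ≡ 10; y = λ·(1 - 10) - 10 ≡ 1. → (10, 1)
5P: (10, 1) + (0, 10). λ = (10 - 1)/(0 - 10) ≡ 9/1 mod 11. 1⁻¹ ≡ 1 (mod 11) since 1·1 = 1 ≡ 1, so λ ≡ 9.
  x = λ² - 10 - 0 = 81 - 10 ≡ 5; y = λ·(10 - 5) - 1 ≡ 0. → (5, 0)
6P: (5, 0) + (0, 10). λ = (10 - 0)/(0 - 5) ≡ 10/6 mod 11. 6⁻¹ ≡ 2 (mod 11) since 6·2 = 12 ≡ 1, so λ ≡ 9.
  x = λ² - 5 - 0 = 81 - 5 ≡ 10; y = λ·(5 - 10) - 0 ≡ 10. → (10, 10)
7P: (10, 10) + (0, 10). λ = (10 - 10)/(0 - 10) ≡ 0/1 mod 11. 1⁻¹ ≡ 1 (mod 11) since 1·1 = 1 ≡ 1, so λ ≡ 0.
  x = λ² - 10 - 0 = 0 - 10 ≡ 1; y = λ·(10 - 1) - 10 ≡ 1. → (1, 1)

(1, 1)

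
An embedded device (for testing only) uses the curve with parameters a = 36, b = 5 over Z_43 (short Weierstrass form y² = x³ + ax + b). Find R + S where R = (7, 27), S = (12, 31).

(7, 27) + (12, 31). λ = (31 - 27)/(12 - 7) ≡ 4/5 mod 43. 5⁻¹ ≡ 26 (mod 43), so λ ≡ 18.
  x = λ² - 7 - 12 = 324 - 19 ≡ 4; y = λ·(7 - 4) - 27 ≡ 27. → (4, 27)

(4, 27)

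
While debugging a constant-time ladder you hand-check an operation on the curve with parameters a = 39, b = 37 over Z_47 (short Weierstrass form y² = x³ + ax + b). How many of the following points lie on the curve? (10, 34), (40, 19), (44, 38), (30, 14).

2

(10, 34): 34² ≡ 28, rhs ≡ 17 → off.
(40, 19): 19² ≡ 32, rhs ≡ 32 → on.
(44, 38): 38² ≡ 34, rhs ≡ 34 → on.
(30, 14): 14² ≡ 8, rhs ≡ 7 → off.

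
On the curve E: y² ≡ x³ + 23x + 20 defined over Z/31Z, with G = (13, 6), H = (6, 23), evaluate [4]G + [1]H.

First 4G:
Repeated addition: build up to 4G.
2G: tangent at (13, 6): λ = (3·13² + 23)/(2·6) ≡ 3/12. 12⁻¹ ≡ 13 (mod 31), so λ ≡ 3·13 ≡ 8.
  x = λ² - 13 - 13 = 64 - 26 ≡ 7; y = λ·(13 - 7) - 6 ≡ 11. → (7, 11)
3G: (7, 11) + (13, 6). λ = (6 - 11)/(13 - 7) ≡ 26/6 mod 31. 6⁻¹ ≡ 26 (mod 31) since 6·26 = 156 ≡ 1, so λ ≡ 25.
  x = λ² - 7 - 13 = 625 - 20 ≡ 16; y = λ·(7 - 16) - 11 ≡ 12. → (16, 12)
4G: (16, 12) + (13, 6). λ = (6 - 12)/(13 - 16) ≡ 25/28 mod 31. 28⁻¹ ≡ 10 (mod 31), so λ ≡ 2.
  x = λ² - 16 - 13 = 4 - 29 ≡ 6; y = λ·(16 - 6) - 12 ≡ 8. → (6, 8)
4G = (6, 8).
Finally 4G + H:
(6, 8) + (6, 23): same x and y₁ ≡ -y₂, so the sum is ∞.

O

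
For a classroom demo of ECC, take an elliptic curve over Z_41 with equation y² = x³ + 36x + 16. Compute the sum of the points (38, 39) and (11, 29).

(31, 38)

(38, 39) + (11, 29). λ = (29 - 39)/(11 - 38) ≡ 31/14 mod 41. 14⁻¹ ≡ 3 (mod 41), so λ ≡ 11.
  x = λ² - 38 - 11 = 121 - 49 ≡ 31; y = λ·(38 - 31) - 39 ≡ 38. → (31, 38)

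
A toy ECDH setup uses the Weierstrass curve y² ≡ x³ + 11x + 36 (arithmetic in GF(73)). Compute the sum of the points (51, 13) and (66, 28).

(51, 13) + (66, 28). λ = (28 - 13)/(66 - 51) ≡ 15/15 mod 73. 15⁻¹ ≡ 39 (mod 73), so λ ≡ 1.
  x = λ² - 51 - 66 = 1 - 117 ≡ 30; y = λ·(51 - 30) - 13 ≡ 8. → (30, 8)

(30, 8)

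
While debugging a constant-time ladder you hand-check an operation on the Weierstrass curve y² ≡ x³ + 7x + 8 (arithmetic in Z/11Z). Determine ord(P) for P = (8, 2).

2P: tangent at (8, 2): λ = (3·8² + 7)/(2·2) ≡ 1/4. 4⁻¹ ≡ 3 (mod 11) since 4·3 = 12 ≡ 1, so λ ≡ 1·3 ≡ 3.
  x = λ² - 8 - 8 = 9 - 16 ≡ 4; y = λ·(8 - 4) - 2 ≡ 10. → (4, 10)
3P: (4, 10) + (8, 2). λ = (2 - 10)/(8 - 4) ≡ 3/4 mod 11. 4⁻¹ ≡ 3 (mod 11), so λ ≡ 9.
  x = λ² - 4 - 8 = 81 - 12 ≡ 3; y = λ·(4 - 3) - 10 ≡ 10. → (3, 10)
4P: (3, 10) + (8, 2). λ = (2 - 10)/(8 - 3) ≡ 3/5 mod 11. 5⁻¹ ≡ 9 (mod 11), so λ ≡ 5.
  x = λ² - 3 - 8 = 25 - 11 ≡ 3; y = λ·(3 - 3) - 10 ≡ 1. → (3, 1)
5P: (3, 1) + (8, 2). λ = (2 - 1)/(8 - 3) ≡ 1/5 mod 11. 5⁻¹ ≡ 9 (mod 11) since 5·9 = 45 ≡ 1, so λ ≡ 9.
  x = λ² - 3 - 8 = 81 - 11 ≡ 4; y = λ·(3 - 4) - 1 ≡ 1. → (4, 1)
6P: (4, 1) + (8, 2). λ = (2 - 1)/(8 - 4) ≡ 1/4 mod 11. 4⁻¹ ≡ 3 (mod 11) since 4·3 = 12 ≡ 1, so λ ≡ 3.
  x = λ² - 4 - 8 = 9 - 12 ≡ 8; y = λ·(4 - 8) - 1 ≡ 9. → (8, 9)
7P: (8, 9) + (8, 2): same x and y₁ ≡ -y₂, so the sum is ∞.
7P = ∞, so the order is 7.

7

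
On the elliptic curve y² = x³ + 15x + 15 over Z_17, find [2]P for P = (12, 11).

tangent at (12, 11): λ = (3·12² + 15)/(2·11) ≡ 5/5. 5⁻¹ ≡ 7 (mod 17) since 5·7 = 35 ≡ 1, so λ ≡ 5·7 ≡ 1.
  x = λ² - 12 - 12 = 1 - 24 ≡ 11; y = λ·(12 - 11) - 11 ≡ 7. → (11, 7)

(11, 7)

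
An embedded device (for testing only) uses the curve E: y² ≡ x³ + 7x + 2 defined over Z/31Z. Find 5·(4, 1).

Write Q = (4, 1).
Repeated addition: build up to 5Q.
2Q: tangent at (4, 1): λ = (3·4² + 7)/(2·1) ≡ 24/2. 2⁻¹ ≡ 16 (mod 31), so λ ≡ 24·16 ≡ 12.
  x = λ² - 4 - 4 = 144 - 8 ≡ 12; y = λ·(4 - 12) - 1 ≡ 27. → (12, 27)
3Q: (12, 27) + (4, 1). λ = (1 - 27)/(4 - 12) ≡ 5/23 mod 31. 23⁻¹ ≡ 27 (mod 31), so λ ≡ 11.
  x = λ² - 12 - 4 = 121 - 16 ≡ 12; y = λ·(12 - 12) - 27 ≡ 4. → (12, 4)
4Q: (12, 4) + (4, 1). λ = (1 - 4)/(4 - 12) ≡ 28/23 mod 31. 23⁻¹ ≡ 27 (mod 31) since 23·27 = 621 ≡ 1, so λ ≡ 12.
  x = λ² - 12 - 4 = 144 - 16 ≡ 4; y = λ·(12 - 4) - 4 ≡ 30. → (4, 30)
5Q: (4, 30) + (4, 1): same x and y₁ ≡ -y₂, so the sum is ∞.

O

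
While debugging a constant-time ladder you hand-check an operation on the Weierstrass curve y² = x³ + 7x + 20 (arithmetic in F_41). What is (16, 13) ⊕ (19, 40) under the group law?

(16, 13) + (19, 40). λ = (40 - 13)/(19 - 16) ≡ 27/3 mod 41. 3⁻¹ ≡ 14 (mod 41) since 3·14 = 42 ≡ 1, so λ ≡ 9.
  x = λ² - 16 - 19 = 81 - 35 ≡ 5; y = λ·(16 - 5) - 13 ≡ 4. → (5, 4)

(5, 4)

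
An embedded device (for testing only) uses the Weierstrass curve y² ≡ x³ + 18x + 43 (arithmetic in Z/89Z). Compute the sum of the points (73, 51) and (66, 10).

(17, 10)

(73, 51) + (66, 10). λ = (10 - 51)/(66 - 73) ≡ 48/82 mod 89. 82⁻¹ ≡ 38 (mod 89), so λ ≡ 44.
  x = λ² - 73 - 66 = 1936 - 139 ≡ 17; y = λ·(73 - 17) - 51 ≡ 10. → (17, 10)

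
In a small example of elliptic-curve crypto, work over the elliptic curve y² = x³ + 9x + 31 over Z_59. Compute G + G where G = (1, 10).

tangent at (1, 10): λ = (3·1² + 9)/(2·10) ≡ 12/20. 20⁻¹ ≡ 3 (mod 59), so λ ≡ 12·3 ≡ 36.
  x = λ² - 1 - 1 = 1296 - 2 ≡ 55; y = λ·(1 - 55) - 10 ≡ 52. → (55, 52)

(55, 52)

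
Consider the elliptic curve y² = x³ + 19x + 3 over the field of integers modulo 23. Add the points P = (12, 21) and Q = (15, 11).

(12, 21) + (15, 11). λ = (11 - 21)/(15 - 12) ≡ 13/3 mod 23. 3⁻¹ ≡ 8 (mod 23) since 3·8 = 24 ≡ 1, so λ ≡ 12.
  x = λ² - 12 - 15 = 144 - 27 ≡ 2; y = λ·(12 - 2) - 21 ≡ 7. → (2, 7)

(2, 7)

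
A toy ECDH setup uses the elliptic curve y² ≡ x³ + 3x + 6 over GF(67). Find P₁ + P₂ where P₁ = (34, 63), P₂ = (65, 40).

(34, 63) + (65, 40). λ = (40 - 63)/(65 - 34) ≡ 44/31 mod 67. 31⁻¹ ≡ 13 (mod 67), so λ ≡ 36.
  x = λ² - 34 - 65 = 1296 - 99 ≡ 58; y = λ·(34 - 58) - 63 ≡ 11. → (58, 11)

(58, 11)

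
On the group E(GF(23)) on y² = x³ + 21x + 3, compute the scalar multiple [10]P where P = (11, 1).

(1, 5)

Repeated addition: build up to 10P.
2P: tangent at (11, 1): λ = (3·11² + 21)/(2·1) ≡ 16/2. 2⁻¹ ≡ 12 (mod 23), so λ ≡ 16·12 ≡ 8.
  x = λ² - 11 - 11 = 64 - 22 ≡ 19; y = λ·(11 - 19) - 1 ≡ 4. → (19, 4)
3P: (19, 4) + (11, 1). λ = (1 - 4)/(11 - 19) ≡ 20/15 mod 23. 15⁻¹ ≡ 20 (mod 23), so λ ≡ 9.
  x = λ² - 19 - 11 = 81 - 30 ≡ 5; y = λ·(19 - 5) - 4 ≡ 7. → (5, 7)
4P: (5, 7) + (11, 1). λ = (1 - 7)/(11 - 5) ≡ 17/6 mod 23. 6⁻¹ ≡ 4 (mod 23), so λ ≡ 22.
  x = λ² - 5 - 11 = 484 - 16 ≡ 8; y = λ·(5 - 8) - 7 ≡ 19. → (8, 19)
5P: (8, 19) + (11, 1). λ = (1 - 19)/(11 - 8) ≡ 5/3 mod 23. 3⁻¹ ≡ 8 (mod 23) since 3·8 = 24 ≡ 1, so λ ≡ 17.
  x = λ² - 8 - 11 = 289 - 19 ≡ 17; y = λ·(8 - 17) - 19 ≡ 12. → (17, 12)
6P: (17, 12) + (11, 1). λ = (1 - 12)/(11 - 17) ≡ 12/17 mod 23. 17⁻¹ ≡ 19 (mod 23) since 17·19 = 323 ≡ 1, so λ ≡ 21.
  x = λ² - 17 - 11 = 441 - 28 ≡ 22; y = λ·(17 - 22) - 12 ≡ 21. → (22, 21)
7P: (22, 21) + (11, 1). λ = (1 - 21)/(11 - 22) ≡ 3/12 mod 23. 12⁻¹ ≡ 2 (mod 23) since 12·2 = 24 ≡ 1, so λ ≡ 6.
  x = λ² - 22 - 11 = 36 - 33 ≡ 3; y = λ·(22 - 3) - 21 ≡ 1. → (3, 1)
8P: (3, 1) + (11, 1). λ = (1 - 1)/(11 - 3) ≡ 0/8 mod 23. 8⁻¹ ≡ 3 (mod 23), so λ ≡ 0.
  x = λ² - 3 - 11 = 0 - 14 ≡ 9; y = λ·(3 - 9) - 1 ≡ 22. → (9, 22)
9P: (9, 22) + (11, 1). λ = (1 - 22)/(11 - 9) ≡ 2/2 mod 23. 2⁻¹ ≡ 12 (mod 23), so λ ≡ 1.
  x = λ² - 9 - 11 = 1 - 20 ≡ 4; y = λ·(9 - 4) - 22 ≡ 6. → (4, 6)
10P: (4, 6) + (11, 1). λ = (1 - 6)/(11 - 4) ≡ 18/7 mod 23. 7⁻¹ ≡ 10 (mod 23), so λ ≡ 19.
  x = λ² - 4 - 11 = 361 - 15 ≡ 1; y = λ·(4 - 1) - 6 ≡ 5. → (1, 5)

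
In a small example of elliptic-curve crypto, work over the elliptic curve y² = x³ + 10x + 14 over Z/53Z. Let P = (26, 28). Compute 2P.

tangent at (26, 28): λ = (3·26² + 10)/(2·28) ≡ 24/3. 3⁻¹ ≡ 18 (mod 53), so λ ≡ 24·18 ≡ 8.
  x = λ² - 26 - 26 = 64 - 52 ≡ 12; y = λ·(26 - 12) - 28 ≡ 31. → (12, 31)

(12, 31)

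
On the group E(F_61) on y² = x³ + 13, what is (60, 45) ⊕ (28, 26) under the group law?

(60, 45) + (28, 26). λ = (26 - 45)/(28 - 60) ≡ 42/29 mod 61. 29⁻¹ ≡ 40 (mod 61), so λ ≡ 33.
  x = λ² - 60 - 28 = 1089 - 88 ≡ 25; y = λ·(60 - 25) - 45 ≡ 12. → (25, 12)

(25, 12)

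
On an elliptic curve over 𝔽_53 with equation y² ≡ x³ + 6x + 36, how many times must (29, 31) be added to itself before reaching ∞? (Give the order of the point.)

2P: tangent at (29, 31): λ = (3·29² + 6)/(2·31) ≡ 38/9. 9⁻¹ ≡ 6 (mod 53), so λ ≡ 38·6 ≡ 16.
  x = λ² - 29 - 29 = 256 - 58 ≡ 39; y = λ·(29 - 39) - 31 ≡ 21. → (39, 21)
3P: (39, 21) + (29, 31). λ = (31 - 21)/(29 - 39) ≡ 10/43 mod 53. 43⁻¹ ≡ 37 (mod 53) since 43·37 = 1591 ≡ 1, so λ ≡ 52.
  x = λ² - 39 - 29 = 2704 - 68 ≡ 39; y = λ·(39 - 39) - 21 ≡ 32. → (39, 32)
4P: (39, 32) + (29, 31). λ = (31 - 32)/(29 - 39) ≡ 52/43 mod 53. 43⁻¹ ≡ 37 (mod 53) since 43·37 = 1591 ≡ 1, so λ ≡ 16.
  x = λ² - 39 - 29 = 256 - 68 ≡ 29; y = λ·(39 - 29) - 32 ≡ 22. → (29, 22)
5P: (29, 22) + (29, 31): same x and y₁ ≡ -y₂, so the sum is ∞.
5P = ∞, so the order is 5.

5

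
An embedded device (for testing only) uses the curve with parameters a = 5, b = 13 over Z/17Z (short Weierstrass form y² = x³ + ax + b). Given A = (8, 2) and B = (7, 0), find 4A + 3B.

First 4A:
Repeated addition: build up to 4A.
2A: tangent at (8, 2): λ = (3·8² + 5)/(2·2) ≡ 10/4. 4⁻¹ ≡ 13 (mod 17), so λ ≡ 10·13 ≡ 11.
  x = λ² - 8 - 8 = 121 - 16 ≡ 3; y = λ·(8 - 3) - 2 ≡ 2. → (3, 2)
3A: (3, 2) + (8, 2). λ = (2 - 2)/(8 - 3) ≡ 0/5 mod 17. 5⁻¹ ≡ 7 (mod 17), so λ ≡ 0.
  x = λ² - 3 - 8 = 0 - 11 ≡ 6; y = λ·(3 - 6) - 2 ≡ 15. → (6, 15)
4A: (6, 15) + (8, 2). λ = (2 - 15)/(8 - 6) ≡ 4/2 mod 17. 2⁻¹ ≡ 9 (mod 17), so λ ≡ 2.
  x = λ² - 6 - 8 = 4 - 14 ≡ 7; y = λ·(6 - 7) - 15 ≡ 0. → (7, 0)
4A = (7, 0).
Next 3B:
Repeated addition: build up to 3B.
2B: (7, 0) + (7, 0): same x and y₁ ≡ -y₂, so the sum is O.
3B: O + (7, 0) = (7, 0) (identity).
3B = (7, 0).
Finally 4A + 3B:
(7, 0) + (7, 0): same x and y₁ ≡ -y₂, so the sum is O.

O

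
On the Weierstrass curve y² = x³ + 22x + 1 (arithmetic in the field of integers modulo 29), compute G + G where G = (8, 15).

tangent at (8, 15): λ = (3·8² + 22)/(2·15) ≡ 11/1. 1⁻¹ ≡ 1 (mod 29) since 1·1 = 1 ≡ 1, so λ ≡ 11·1 ≡ 11.
  x = λ² - 8 - 8 = 121 - 16 ≡ 18; y = λ·(8 - 18) - 15 ≡ 20. → (18, 20)

(18, 20)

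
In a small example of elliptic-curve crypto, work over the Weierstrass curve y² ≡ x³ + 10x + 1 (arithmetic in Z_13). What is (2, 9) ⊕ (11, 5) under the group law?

(1, 5)

(2, 9) + (11, 5). λ = (5 - 9)/(11 - 2) ≡ 9/9 mod 13. 9⁻¹ ≡ 3 (mod 13), so λ ≡ 1.
  x = λ² - 2 - 11 = 1 - 13 ≡ 1; y = λ·(2 - 1) - 9 ≡ 5. → (1, 5)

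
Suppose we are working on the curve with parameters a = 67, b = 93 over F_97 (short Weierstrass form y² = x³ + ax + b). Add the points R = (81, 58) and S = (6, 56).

(81, 58) + (6, 56). λ = (56 - 58)/(6 - 81) ≡ 95/22 mod 97. 22⁻¹ ≡ 75 (mod 97), so λ ≡ 44.
  x = λ² - 81 - 6 = 1936 - 87 ≡ 6; y = λ·(81 - 6) - 58 ≡ 41. → (6, 41)

(6, 41)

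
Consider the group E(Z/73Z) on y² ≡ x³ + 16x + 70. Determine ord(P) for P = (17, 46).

10

2P: tangent at (17, 46): λ = (3·17² + 16)/(2·46) ≡ 7/19. 19⁻¹ ≡ 50 (mod 73), so λ ≡ 7·50 ≡ 58.
  x = λ² - 17 - 17 = 3364 - 34 ≡ 45; y = λ·(17 - 45) - 46 ≡ 9. → (45, 9)
3P: (45, 9) + (17, 46). λ = (46 - 9)/(17 - 45) ≡ 37/45 mod 73. 45⁻¹ ≡ 13 (mod 73) since 45·13 = 585 ≡ 1, so λ ≡ 43.
  x = λ² - 45 - 17 = 1849 - 62 ≡ 35; y = λ·(45 - 35) - 9 ≡ 56. → (35, 56)
4P: (35, 56) + (17, 46). λ = (46 - 56)/(17 - 35) ≡ 63/55 mod 73. 55⁻¹ ≡ 4 (mod 73), so λ ≡ 33.
  x = λ² - 35 - 17 = 1089 - 52 ≡ 15; y = λ·(35 - 15) - 56 ≡ 20. → (15, 20)
5P: (15, 20) + (17, 46). λ = (46 - 20)/(17 - 15) ≡ 26/2 mod 73. 2⁻¹ ≡ 37 (mod 73) since 2·37 = 74 ≡ 1, so λ ≡ 13.
  x = λ² - 15 - 17 = 169 - 32 ≡ 64; y = λ·(15 - 64) - 20 ≡ 0. → (64, 0)
6P: (64, 0) + (17, 46). λ = (46 - 0)/(17 - 64) ≡ 46/26 mod 73. 26⁻¹ ≡ 59 (mod 73) since 26·59 = 1534 ≡ 1, so λ ≡ 13.
  x = λ² - 64 - 17 = 169 - 81 ≡ 15; y = λ·(64 - 15) - 0 ≡ 53. → (15, 53)
7P: (15, 53) + (17, 46). λ = (46 - 53)/(17 - 15) ≡ 66/2 mod 73. 2⁻¹ ≡ 37 (mod 73), so λ ≡ 33.
  x = λ² - 15 - 17 = 1089 - 32 ≡ 35; y = λ·(15 - 35) - 53 ≡ 17. → (35, 17)
8P: (35, 17) + (17, 46). λ = (46 - 17)/(17 - 35) ≡ 29/55 mod 73. 55⁻¹ ≡ 4 (mod 73) since 55·4 = 220 ≡ 1, so λ ≡ 43.
  x = λ² - 35 - 17 = 1849 - 52 ≡ 45; y = λ·(35 - 45) - 17 ≡ 64. → (45, 64)
9P: (45, 64) + (17, 46). λ = (46 - 64)/(17 - 45) ≡ 55/45 mod 73. 45⁻¹ ≡ 13 (mod 73), so λ ≡ 58.
  x = λ² - 45 - 17 = 3364 - 62 ≡ 17; y = λ·(45 - 17) - 64 ≡ 27. → (17, 27)
10P: (17, 27) + (17, 46): same x and y₁ ≡ -y₂, so the sum is ∞.
10P = ∞, so the order is 10.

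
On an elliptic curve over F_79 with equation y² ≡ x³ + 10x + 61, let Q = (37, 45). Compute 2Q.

(69, 15)

tangent at (37, 45): λ = (3·37² + 10)/(2·45) ≡ 9/11. 11⁻¹ ≡ 36 (mod 79), so λ ≡ 9·36 ≡ 8.
  x = λ² - 37 - 37 = 64 - 74 ≡ 69; y = λ·(37 - 69) - 45 ≡ 15. → (69, 15)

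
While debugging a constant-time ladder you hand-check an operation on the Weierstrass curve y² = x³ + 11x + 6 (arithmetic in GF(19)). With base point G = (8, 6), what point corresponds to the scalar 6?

O

Repeated addition: build up to 6G.
2G: tangent at (8, 6): λ = (3·8² + 11)/(2·6) ≡ 13/12. 12⁻¹ ≡ 8 (mod 19), so λ ≡ 13·8 ≡ 9.
  x = λ² - 8 - 8 = 81 - 16 ≡ 8; y = λ·(8 - 8) - 6 ≡ 13. → (8, 13)
3G: (8, 13) + (8, 6): same x and y₁ ≡ -y₂, so the sum is ∞.
4G: ∞ + (8, 6) = (8, 6) (identity).
5G: tangent at (8, 6): λ = (3·8² + 11)/(2·6) ≡ 13/12. 12⁻¹ ≡ 8 (mod 19), so λ ≡ 13·8 ≡ 9.
  x = λ² - 8 - 8 = 81 - 16 ≡ 8; y = λ·(8 - 8) - 6 ≡ 13. → (8, 13)
6G: (8, 13) + (8, 6): same x and y₁ ≡ -y₂, so the sum is ∞.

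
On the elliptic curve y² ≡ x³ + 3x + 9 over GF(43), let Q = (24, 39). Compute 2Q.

tangent at (24, 39): λ = (3·24² + 3)/(2·39) ≡ 11/35. 35⁻¹ ≡ 16 (mod 43), so λ ≡ 11·16 ≡ 4.
  x = λ² - 24 - 24 = 16 - 48 ≡ 11; y = λ·(24 - 11) - 39 ≡ 13. → (11, 13)

(11, 13)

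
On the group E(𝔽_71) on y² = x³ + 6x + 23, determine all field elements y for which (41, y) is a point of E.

x³ + 6x + 23 = 69190 ≡ 36 (mod 71).
Square roots of 36 mod 71: 6 and 65 (since 6² = 36 ≡ 36).

6, 65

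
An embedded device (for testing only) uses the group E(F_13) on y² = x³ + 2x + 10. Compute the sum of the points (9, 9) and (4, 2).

(3, 2)

(9, 9) + (4, 2). λ = (2 - 9)/(4 - 9) ≡ 6/8 mod 13. 8⁻¹ ≡ 5 (mod 13), so λ ≡ 4.
  x = λ² - 9 - 4 = 16 - 13 ≡ 3; y = λ·(9 - 3) - 9 ≡ 2. → (3, 2)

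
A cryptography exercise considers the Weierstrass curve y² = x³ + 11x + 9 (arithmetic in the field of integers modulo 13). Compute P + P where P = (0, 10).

(3, 2)

tangent at (0, 10): λ = (3·0² + 11)/(2·10) ≡ 11/7. 7⁻¹ ≡ 2 (mod 13), so λ ≡ 11·2 ≡ 9.
  x = λ² - 0 - 0 = 81 - 0 ≡ 3; y = λ·(0 - 3) - 10 ≡ 2. → (3, 2)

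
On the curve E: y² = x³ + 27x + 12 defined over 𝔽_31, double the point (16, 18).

(15, 17)

tangent at (16, 18): λ = (3·16² + 27)/(2·18) ≡ 20/5. 5⁻¹ ≡ 25 (mod 31), so λ ≡ 20·25 ≡ 4.
  x = λ² - 16 - 16 = 16 - 32 ≡ 15; y = λ·(16 - 15) - 18 ≡ 17. → (15, 17)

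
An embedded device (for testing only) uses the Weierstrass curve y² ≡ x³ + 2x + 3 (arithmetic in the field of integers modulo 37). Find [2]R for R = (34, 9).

(3, 6)

tangent at (34, 9): λ = (3·34² + 2)/(2·9) ≡ 29/18. 18⁻¹ ≡ 35 (mod 37), so λ ≡ 29·35 ≡ 16.
  x = λ² - 34 - 34 = 256 - 68 ≡ 3; y = λ·(34 - 3) - 9 ≡ 6. → (3, 6)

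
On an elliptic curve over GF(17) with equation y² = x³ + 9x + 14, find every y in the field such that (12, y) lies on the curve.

none

x³ + 9x + 14 = 1850 ≡ 14 (mod 17).
14 is a non-residue mod 17; no y exists.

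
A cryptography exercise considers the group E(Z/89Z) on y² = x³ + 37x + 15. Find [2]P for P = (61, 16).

tangent at (61, 16): λ = (3·61² + 37)/(2·16) ≡ 75/32. 32⁻¹ ≡ 64 (mod 89) since 32·64 = 2048 ≡ 1, so λ ≡ 75·64 ≡ 83.
  x = λ² - 61 - 61 = 6889 - 122 ≡ 3; y = λ·(61 - 3) - 16 ≡ 81. → (3, 81)

(3, 81)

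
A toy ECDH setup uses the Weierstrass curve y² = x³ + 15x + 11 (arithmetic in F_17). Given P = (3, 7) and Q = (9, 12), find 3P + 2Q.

(3, 10)

First 3P:
Repeated addition: build up to 3P.
2P: tangent at (3, 7): λ = (3·3² + 15)/(2·7) ≡ 8/14. 14⁻¹ ≡ 11 (mod 17) since 14·11 = 154 ≡ 1, so λ ≡ 8·11 ≡ 3.
  x = λ² - 3 - 3 = 9 - 6 ≡ 3; y = λ·(3 - 3) - 7 ≡ 10. → (3, 10)
3P: (3, 10) + (3, 7): same x and y₁ ≡ -y₂, so the sum is O.
3P = O.
Next 2Q:
Repeated addition: build up to 2Q.
2Q: tangent at (9, 12): λ = (3·9² + 15)/(2·12) ≡ 3/7. 7⁻¹ ≡ 5 (mod 17) since 7·5 = 35 ≡ 1, so λ ≡ 3·5 ≡ 15.
  x = λ² - 9 - 9 = 225 - 18 ≡ 3; y = λ·(9 - 3) - 12 ≡ 10. → (3, 10)
2Q = (3, 10).
Finally 3P + 2Q:
O + (3, 10) = (3, 10) (identity).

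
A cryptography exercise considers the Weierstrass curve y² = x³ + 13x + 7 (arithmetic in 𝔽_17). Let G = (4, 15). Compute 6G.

(4, 15)

Double-and-add on 6 = (110)₂. Start with G = (4, 15) for the leading 1-bit.
double: tangent at (4, 15): λ = (3·4² + 13)/(2·15) ≡ 10/13. 13⁻¹ ≡ 4 (mod 17), so λ ≡ 10·4 ≡ 6.
  x = λ² - 4 - 4 = 36 - 8 ≡ 11; y = λ·(4 - 11) - 15 ≡ 11. → (11, 11)
add G: (11, 11) + (4, 15). λ = (15 - 11)/(4 - 11) ≡ 4/10 mod 17. 10⁻¹ ≡ 12 (mod 17) since 10·12 = 120 ≡ 1, so λ ≡ 14.
  x = λ² - 11 - 4 = 196 - 15 ≡ 11; y = λ·(11 - 11) - 11 ≡ 6. → (11, 6)
double: tangent at (11, 6): λ = (3·11² + 13)/(2·6) ≡ 2/12. 12⁻¹ ≡ 10 (mod 17), so λ ≡ 2·10 ≡ 3.
  x = λ² - 11 - 11 = 9 - 22 ≡ 4; y = λ·(11 - 4) - 6 ≡ 15. → (4, 15)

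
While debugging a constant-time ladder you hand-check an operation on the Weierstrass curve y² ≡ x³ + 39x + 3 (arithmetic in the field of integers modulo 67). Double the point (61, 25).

tangent at (61, 25): λ = (3·61² + 39)/(2·25) ≡ 13/50. 50⁻¹ ≡ 63 (mod 67) since 50·63 = 3150 ≡ 1, so λ ≡ 13·63 ≡ 15.
  x = λ² - 61 - 61 = 225 - 122 ≡ 36; y = λ·(61 - 36) - 25 ≡ 15. → (36, 15)

(36, 15)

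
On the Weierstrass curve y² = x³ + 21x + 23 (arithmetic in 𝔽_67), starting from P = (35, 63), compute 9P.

(45, 54)

Repeated addition: build up to 9P.
2P: tangent at (35, 63): λ = (3·35² + 21)/(2·63) ≡ 11/59. 59⁻¹ ≡ 25 (mod 67) since 59·25 = 1475 ≡ 1, so λ ≡ 11·25 ≡ 7.
  x = λ² - 35 - 35 = 49 - 70 ≡ 46; y = λ·(35 - 46) - 63 ≡ 61. → (46, 61)
3P: (46, 61) + (35, 63). λ = (63 - 61)/(35 - 46) ≡ 2/56 mod 67. 56⁻¹ ≡ 6 (mod 67), so λ ≡ 12.
  x = λ² - 46 - 35 = 144 - 81 ≡ 63; y = λ·(46 - 63) - 61 ≡ 3. → (63, 3)
4P: (63, 3) + (35, 63). λ = (63 - 3)/(35 - 63) ≡ 60/39 mod 67. 39⁻¹ ≡ 55 (mod 67) since 39·55 = 2145 ≡ 1, so λ ≡ 17.
  x = λ² - 63 - 35 = 289 - 98 ≡ 57; y = λ·(63 - 57) - 3 ≡ 32. → (57, 32)
5P: (57, 32) + (35, 63). λ = (63 - 32)/(35 - 57) ≡ 31/45 mod 67. 45⁻¹ ≡ 3 (mod 67) since 45·3 = 135 ≡ 1, so λ ≡ 26.
  x = λ² - 57 - 35 = 676 - 92 ≡ 48; y = λ·(57 - 48) - 32 ≡ 1. → (48, 1)
6P: (48, 1) + (35, 63). λ = (63 - 1)/(35 - 48) ≡ 62/54 mod 67. 54⁻¹ ≡ 36 (mod 67), so λ ≡ 21.
  x = λ² - 48 - 35 = 441 - 83 ≡ 23; y = λ·(48 - 23) - 1 ≡ 55. → (23, 55)
7P: (23, 55) + (35, 63). λ = (63 - 55)/(35 - 23) ≡ 8/12 mod 67. 12⁻¹ ≡ 28 (mod 67), so λ ≡ 23.
  x = λ² - 23 - 35 = 529 - 58 ≡ 2; y = λ·(23 - 2) - 55 ≡ 26. → (2, 26)
8P: (2, 26) + (35, 63). λ = (63 - 26)/(35 - 2) ≡ 37/33 mod 67. 33⁻¹ ≡ 65 (mod 67), so λ ≡ 60.
  x = λ² - 2 - 35 = 3600 - 37 ≡ 12; y = λ·(2 - 12) - 26 ≡ 44. → (12, 44)
9P: (12, 44) + (35, 63). λ = (63 - 44)/(35 - 12) ≡ 19/23 mod 67. 23⁻¹ ≡ 35 (mod 67), so λ ≡ 62.
  x = λ² - 12 - 35 = 3844 - 47 ≡ 45; y = λ·(12 - 45) - 44 ≡ 54. → (45, 54)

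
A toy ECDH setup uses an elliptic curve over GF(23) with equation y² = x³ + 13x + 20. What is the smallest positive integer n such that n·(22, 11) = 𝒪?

5

2P: tangent at (22, 11): λ = (3·22² + 13)/(2·11) ≡ 16/22. 22⁻¹ ≡ 22 (mod 23), so λ ≡ 16·22 ≡ 7.
  x = λ² - 22 - 22 = 49 - 44 ≡ 5; y = λ·(22 - 5) - 11 ≡ 16. → (5, 16)
3P: (5, 16) + (22, 11). λ = (11 - 16)/(22 - 5) ≡ 18/17 mod 23. 17⁻¹ ≡ 19 (mod 23) since 17·19 = 323 ≡ 1, so λ ≡ 20.
  x = λ² - 5 - 22 = 400 - 27 ≡ 5; y = λ·(5 - 5) - 16 ≡ 7. → (5, 7)
4P: (5, 7) + (22, 11). λ = (11 - 7)/(22 - 5) ≡ 4/17 mod 23. 17⁻¹ ≡ 19 (mod 23), so λ ≡ 7.
  x = λ² - 5 - 22 = 49 - 27 ≡ 22; y = λ·(5 - 22) - 7 ≡ 12. → (22, 12)
5P: (22, 12) + (22, 11): same x and y₁ ≡ -y₂, so the sum is 𝒪.
5P = 𝒪, so the order is 5.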